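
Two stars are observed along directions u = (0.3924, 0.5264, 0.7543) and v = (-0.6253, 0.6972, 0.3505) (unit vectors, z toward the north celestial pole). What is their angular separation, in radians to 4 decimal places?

1.1745 rad

u·v = 0.3860; |u| = 1.0000, |v| = 1.0000.
cos θ = (u·v)/(|u||v|) = 0.3860, so θ = 1.1745 rad.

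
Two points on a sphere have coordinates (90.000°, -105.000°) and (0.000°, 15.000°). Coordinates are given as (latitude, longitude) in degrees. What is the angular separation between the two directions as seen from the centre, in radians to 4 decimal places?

1.5708 rad

Let φ₁ = 1.5708 rad, φ₂ = 0.0000 rad, and Δλ = 2.0944 rad.
cos c = sin φ₁ sin φ₂ + cos φ₁ cos φ₂ cos Δλ = (1.0000)(0.0000) + (0.0000)(1.0000)(-0.5000) = 0.00000,
so c = arccos(0.00000) = 1.57080 rad.
So the angular separation is 1.5708 rad.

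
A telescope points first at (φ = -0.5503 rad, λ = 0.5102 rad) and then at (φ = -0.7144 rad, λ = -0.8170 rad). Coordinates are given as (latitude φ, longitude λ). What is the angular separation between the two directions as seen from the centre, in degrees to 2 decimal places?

Let φ₁ = -0.5503 rad, φ₂ = -0.7144 rad, and Δλ = -1.3272 rad.
Haversine: a = sin²(Δφ/2) + cos φ₁ cos φ₂ sin²(Δλ/2) = 0.0067 + (0.8524)(0.7555)(0.3794) = 0.25103.
Central angle c = 2·arcsin(√a) = 1.04958 rad.
So the angular separation is 60.14°.

60.14°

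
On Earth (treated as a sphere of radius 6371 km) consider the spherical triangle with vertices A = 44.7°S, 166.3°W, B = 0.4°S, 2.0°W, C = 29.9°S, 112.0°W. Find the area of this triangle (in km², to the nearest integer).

46867027 km²

Side lengths (central angles): a = 1.8682, b = 0.7810, c = 2.3177 rad; semiperimeter s = 2.4834.
By l'Huilier's theorem, tan(E/4) = √[tan(s/2) tan((s−a)/2) tan((s−b)/2) tan((s−c)/2)], giving spherical excess E = 1.1547 rad.
Area = E·R² = 1.1547 × (6371)² ≈ 46867027 km².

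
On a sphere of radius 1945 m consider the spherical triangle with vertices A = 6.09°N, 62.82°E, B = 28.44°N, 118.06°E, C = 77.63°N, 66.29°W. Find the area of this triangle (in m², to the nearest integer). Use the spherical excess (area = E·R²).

3107175 m²

Side lengths (central angles): a = 1.2898, b = 1.6015, c = 0.9896 rad; semiperimeter s = 1.9404.
By l'Huilier's theorem, tan(E/4) = √[tan(s/2) tan((s−a)/2) tan((s−b)/2) tan((s−c)/2)], giving spherical excess E = 0.8213 rad.
Area = E·R² = 0.8213 × (1945)² ≈ 3107175 m².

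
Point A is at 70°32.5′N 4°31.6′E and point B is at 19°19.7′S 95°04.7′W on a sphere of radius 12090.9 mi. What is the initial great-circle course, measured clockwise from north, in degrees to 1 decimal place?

With φ₁ = 1.2312, φ₂ = -0.3373, Δλ = -1.7384 rad, the forward-azimuth formula gives
θ = atan2( sin Δλ cos φ₂ , cos φ₁ sin φ₂ − sin φ₁ cos φ₂ cos Δλ ) = atan2(-0.9304, 0.0382) = -87.65°.
Adding 360° brings this into [0°, 360°): 272.4°.

272.4°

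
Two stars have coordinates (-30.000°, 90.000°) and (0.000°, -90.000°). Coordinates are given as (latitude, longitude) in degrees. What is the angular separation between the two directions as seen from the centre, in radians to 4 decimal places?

2.6180 rad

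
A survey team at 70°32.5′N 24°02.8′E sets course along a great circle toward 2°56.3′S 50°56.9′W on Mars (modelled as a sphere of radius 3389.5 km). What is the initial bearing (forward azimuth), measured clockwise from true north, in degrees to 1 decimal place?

254.9°

Δλ = -74.995° = -1.3089 rad.
y = sin Δλ · cos φ₂ = (-0.9659)(0.9987) = -0.9646
x = cos φ₁ sin φ₂ − sin φ₁ cos φ₂ cos Δλ = (0.3331)(-0.0513) − (0.9429)(0.9987)(0.2589) = -0.2609
θ = atan2(y, x) = -105.13°; adding 360° gives 254.9°.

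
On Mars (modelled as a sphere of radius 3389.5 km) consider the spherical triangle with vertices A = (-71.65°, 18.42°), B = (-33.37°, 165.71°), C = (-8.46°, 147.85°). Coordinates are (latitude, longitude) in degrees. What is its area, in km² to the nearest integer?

3796919 km²

Side lengths (central angles): a = 0.5213, b = 1.6290, c = 1.2652 rad; semiperimeter s = 1.7078.
By l'Huilier's theorem, tan(E/4) = √[tan(s/2) tan((s−a)/2) tan((s−b)/2) tan((s−c)/2)], giving spherical excess E = 0.3305 rad.
Area = E·R² = 0.3305 × (3389.5)² ≈ 3796919 km².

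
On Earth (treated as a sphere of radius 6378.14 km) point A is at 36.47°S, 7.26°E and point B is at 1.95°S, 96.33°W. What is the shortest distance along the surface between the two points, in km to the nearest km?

Let φ₁ = -0.6365 rad, φ₂ = -0.0340 rad, and Δλ = -1.8080 rad.
cos c = sin φ₁ sin φ₂ + cos φ₁ cos φ₂ cos Δλ = (-0.5944)(-0.0340) + (0.8042)(0.9994)(-0.2350) = -0.16862,
so c = arccos(-0.16862) = 1.74023 rad.
Distance = R·c = 6378.14 × 1.7402 ≈ 11099 km.

11099 km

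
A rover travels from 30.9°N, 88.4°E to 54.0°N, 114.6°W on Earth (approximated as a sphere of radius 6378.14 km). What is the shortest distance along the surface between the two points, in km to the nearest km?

With latitudes φ₁ = 30.900°, φ₂ = 54.000° and longitude difference Δλ = 157.000°:
Haversine: a = sin²(Δφ/2) + cos φ₁ cos φ₂ sin²(Δλ/2) = 0.0401 + (0.8581)(0.5878)(0.9603) = 0.52440.
Central angle c = 2·arcsin(√a) = 1.61962 rad.
Distance = R·c = 6378.14 × 1.6196 ≈ 10330 km.

10330 km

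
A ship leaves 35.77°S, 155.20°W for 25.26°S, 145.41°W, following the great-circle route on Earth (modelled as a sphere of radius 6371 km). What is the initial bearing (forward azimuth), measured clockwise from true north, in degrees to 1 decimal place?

41.4°

Δλ = 9.790° = 0.1709 rad.
y = sin Δλ · cos φ₂ = (0.1700)(0.9044) = 0.1538
x = cos φ₁ sin φ₂ − sin φ₁ cos φ₂ cos Δλ = (0.8114)(-0.4267) − (-0.5845)(0.9044)(0.9854) = 0.1747
θ = atan2(y, x) = 41.35°, so the bearing is 41.4°.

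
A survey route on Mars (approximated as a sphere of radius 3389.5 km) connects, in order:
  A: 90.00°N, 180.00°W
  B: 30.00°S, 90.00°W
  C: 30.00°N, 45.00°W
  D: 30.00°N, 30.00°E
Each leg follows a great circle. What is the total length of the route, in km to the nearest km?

15224 km

Leg A→B: central angle 2.0944 rad, distance 7099.0 km.
Leg B→C: central angle 1.2867 rad, distance 4361.1 km.
Leg C→D: central angle 1.1106 rad, distance 3764.4 km.
Total: 7099.0 + 4361.1 + 3764.4 ≈ 15224 km.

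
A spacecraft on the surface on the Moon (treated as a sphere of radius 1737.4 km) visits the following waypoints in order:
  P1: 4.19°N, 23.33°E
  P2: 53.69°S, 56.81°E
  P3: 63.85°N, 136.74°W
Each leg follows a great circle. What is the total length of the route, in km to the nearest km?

Leg P1→P2: central angle 1.1222 rad, distance 1949.7 km.
Leg P2→P3: central angle 2.9270 rad, distance 5085.3 km.
Total: 1949.7 + 5085.3 ≈ 7035 km.

7035 km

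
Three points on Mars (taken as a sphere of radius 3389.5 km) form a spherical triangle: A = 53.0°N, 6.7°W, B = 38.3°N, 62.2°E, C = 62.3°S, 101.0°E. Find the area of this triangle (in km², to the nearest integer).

12630386 km²

Side lengths (central angles): a = 1.8384, b = 2.4851, c = 0.8433 rad; semiperimeter s = 2.5834.
By l'Huilier's theorem, tan(E/4) = √[tan(s/2) tan((s−a)/2) tan((s−b)/2) tan((s−c)/2)], giving spherical excess E = 1.0994 rad.
Area = E·R² = 1.0994 × (3389.5)² ≈ 12630386 km².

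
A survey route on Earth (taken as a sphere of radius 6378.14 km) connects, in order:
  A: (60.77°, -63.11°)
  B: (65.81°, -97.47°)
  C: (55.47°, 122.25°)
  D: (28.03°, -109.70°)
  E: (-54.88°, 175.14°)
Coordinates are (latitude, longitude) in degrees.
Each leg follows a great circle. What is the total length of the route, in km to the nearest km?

Leg A→B: central angle 0.2794 rad, distance 1782.1 km.
Leg B→C: central angle 0.9608 rad, distance 6128.4 km.
Leg C→D: central angle 1.4920 rad, distance 9515.9 km.
Leg D→E: central angle 1.8279 rad, distance 11658.9 km.
Total: 1782.1 + 6128.4 + 9515.9 + 11658.9 ≈ 29085 km.

29085 km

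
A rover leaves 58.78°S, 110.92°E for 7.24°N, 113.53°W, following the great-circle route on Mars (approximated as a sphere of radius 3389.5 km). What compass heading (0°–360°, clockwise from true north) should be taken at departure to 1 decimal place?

Δλ = 135.550° = 2.3658 rad.
y = sin Δλ · cos φ₂ = (0.7003)(0.9920) = 0.6947
x = cos φ₁ sin φ₂ − sin φ₁ cos φ₂ cos Δλ = (0.5183)(0.1260) − (-0.8552)(0.9920)(-0.7139) = -0.5403
θ = atan2(y, x) = 127.87°, so the bearing is 127.9°.

127.9°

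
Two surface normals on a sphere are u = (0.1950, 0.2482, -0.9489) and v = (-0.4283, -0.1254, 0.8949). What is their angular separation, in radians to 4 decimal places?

2.8717 rad

u·v = -0.9638; |u| = 1.0000, |v| = 1.0000.
cos θ = (u·v)/(|u||v|) = -0.9638, so θ = 2.8717 rad.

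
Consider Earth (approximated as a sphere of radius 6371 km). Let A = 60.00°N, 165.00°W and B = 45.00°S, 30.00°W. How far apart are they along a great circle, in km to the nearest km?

16633 km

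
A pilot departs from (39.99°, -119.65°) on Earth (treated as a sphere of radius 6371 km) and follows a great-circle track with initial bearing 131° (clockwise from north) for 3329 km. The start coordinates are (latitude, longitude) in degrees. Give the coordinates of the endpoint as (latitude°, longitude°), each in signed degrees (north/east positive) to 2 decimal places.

17.82°, -96.34°

Angular distance δ = d/R = 3329/6371 = 0.52252 rad; initial bearing θ = 2.2864 rad.
sin φ₂ = sin φ₁ cos δ + cos φ₁ sin δ cos θ = (0.6427)(0.8666) + (0.7662)(0.4991)(-0.6561) = 0.3060, so φ₂ = 17.82°.
Δλ = atan2(sin θ sin δ cos φ₁, cos δ − sin φ₁ sin φ₂) = atan2(0.2886, 0.6699) = 23.306°.
λ₂ = -119.650° + 23.306° = -96.34°.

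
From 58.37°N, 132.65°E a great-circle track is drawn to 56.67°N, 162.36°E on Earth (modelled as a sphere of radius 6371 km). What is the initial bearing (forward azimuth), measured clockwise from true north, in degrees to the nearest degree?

Δλ = 29.710° = 0.5185 rad.
y = sin Δλ · cos φ₂ = (0.4956)(0.5495) = 0.2723
x = cos φ₁ sin φ₂ − sin φ₁ cos φ₂ cos Δλ = (0.5244)(0.8355) − (0.8515)(0.5495)(0.8685) = 0.0318
θ = atan2(y, x) = 83.33°, so the bearing is 83°.

83°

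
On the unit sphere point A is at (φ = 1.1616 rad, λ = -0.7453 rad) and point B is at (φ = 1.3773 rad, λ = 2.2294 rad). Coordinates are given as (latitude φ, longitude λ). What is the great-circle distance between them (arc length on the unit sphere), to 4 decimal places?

0.6008

With latitudes φ₁ = 66.555°, φ₂ = 78.913° and longitude difference Δλ = 170.438°:
cos c = sin φ₁ sin φ₂ + cos φ₁ cos φ₂ cos Δλ = (0.9174)(0.9813) + (0.3979)(0.1923)(-0.9861) = 0.82488,
so c = arccos(0.82488) = 0.60081 rad.
On the unit sphere the arc length equals the central angle: 0.6008.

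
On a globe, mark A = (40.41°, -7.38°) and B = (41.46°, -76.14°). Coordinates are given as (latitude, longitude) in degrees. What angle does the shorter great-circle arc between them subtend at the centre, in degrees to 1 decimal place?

50.5°

Let φ₁ = 0.7053 rad, φ₂ = 0.7236 rad, and Δλ = -1.2001 rad.
cos c = sin φ₁ sin φ₂ + cos φ₁ cos φ₂ cos Δλ = (0.6483)(0.6621) + (0.7614)(0.7494)(0.3623) = 0.63593,
so c = arccos(0.63593) = 0.88158 rad.
So the angular separation is 50.5°.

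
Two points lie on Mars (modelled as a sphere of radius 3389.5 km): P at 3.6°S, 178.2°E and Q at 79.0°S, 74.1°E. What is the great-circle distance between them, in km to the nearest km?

5273 km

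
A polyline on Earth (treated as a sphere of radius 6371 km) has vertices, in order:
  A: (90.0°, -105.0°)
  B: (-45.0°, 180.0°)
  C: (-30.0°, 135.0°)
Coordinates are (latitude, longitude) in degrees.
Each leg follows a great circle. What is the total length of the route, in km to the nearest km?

Leg A→B: central angle 2.3562 rad, distance 15011.3 km.
Leg B→C: central angle 0.6656 rad, distance 4240.3 km.
Total: 15011.3 + 4240.3 ≈ 19252 km.

19252 km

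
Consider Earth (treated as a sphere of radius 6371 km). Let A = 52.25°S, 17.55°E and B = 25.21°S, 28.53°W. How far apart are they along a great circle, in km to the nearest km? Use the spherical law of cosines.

4877 km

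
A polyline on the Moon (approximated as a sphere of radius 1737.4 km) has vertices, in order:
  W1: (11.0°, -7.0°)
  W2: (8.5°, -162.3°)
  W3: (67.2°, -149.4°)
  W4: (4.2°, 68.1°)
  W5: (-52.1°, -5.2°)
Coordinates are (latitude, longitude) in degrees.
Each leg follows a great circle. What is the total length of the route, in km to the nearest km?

11978 km

Leg W1→W2: central angle 2.5941 rad, distance 4506.9 km.
Leg W2→W3: central angle 1.0358 rad, distance 1799.6 km.
Leg W3→W4: central angle 1.8122 rad, distance 3148.6 km.
Leg W4→W5: central angle 1.4523 rad, distance 2523.2 km.
Total: 4506.9 + 1799.6 + 3148.6 + 2523.2 ≈ 11978 km.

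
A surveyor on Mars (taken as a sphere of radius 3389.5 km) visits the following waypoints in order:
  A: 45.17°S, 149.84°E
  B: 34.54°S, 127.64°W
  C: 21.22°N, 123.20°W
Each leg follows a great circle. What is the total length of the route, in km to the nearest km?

6944 km

Leg A→B: central angle 1.0728 rad, distance 3636.1 km.
Leg B→C: central angle 0.9760 rad, distance 3308.1 km.
Total: 3636.1 + 3308.1 ≈ 6944 km.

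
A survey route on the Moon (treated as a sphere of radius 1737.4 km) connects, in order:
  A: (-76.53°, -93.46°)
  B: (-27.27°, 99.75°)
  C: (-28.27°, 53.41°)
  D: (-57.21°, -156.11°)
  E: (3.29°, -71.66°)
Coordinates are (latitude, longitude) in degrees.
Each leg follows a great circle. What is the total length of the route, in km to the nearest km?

Leg A→B: central angle 1.3243 rad, distance 2300.8 km.
Leg B→C: central angle 0.7114 rad, distance 1235.9 km.
Leg C→D: central angle 1.5877 rad, distance 2758.4 km.
Leg D→E: central angle 1.5668 rad, distance 2722.1 km.
Total: 2300.8 + 1235.9 + 2758.4 + 2722.1 ≈ 9017 km.

9017 km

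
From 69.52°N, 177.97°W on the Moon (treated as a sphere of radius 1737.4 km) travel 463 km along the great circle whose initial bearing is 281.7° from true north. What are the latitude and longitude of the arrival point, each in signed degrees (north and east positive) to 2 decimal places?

Angular distance δ = d/R = 463/1737.4 = 0.26649 rad; initial bearing θ = 4.9166 rad.
sin φ₂ = sin φ₁ cos δ + cos φ₁ sin δ cos θ = (0.9368)(0.9647) + (0.3499)(0.2633)(0.2028) = 0.9224, so φ₂ = 67.28°.
Δλ = atan2(sin θ sin δ cos φ₁, cos δ − sin φ₁ sin φ₂) = atan2(-0.0902, 0.1006) = -41.891°.
λ₂ = -177.970° − 41.891° = -219.86° → 140.14° after wrapping to (−180°, 180°].

67.28°, 140.14°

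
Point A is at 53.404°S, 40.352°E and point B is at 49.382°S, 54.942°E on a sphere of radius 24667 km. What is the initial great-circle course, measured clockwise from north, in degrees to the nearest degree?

Δλ = 14.590° = 0.2546 rad.
y = sin Δλ · cos φ₂ = (0.2519)(0.6510) = 0.1640
x = cos φ₁ sin φ₂ − sin φ₁ cos φ₂ cos Δλ = (0.5962)(-0.7591) − (-0.8029)(0.6510)(0.9678) = 0.0533
θ = atan2(y, x) = 72.00°, so the bearing is 72°.

72°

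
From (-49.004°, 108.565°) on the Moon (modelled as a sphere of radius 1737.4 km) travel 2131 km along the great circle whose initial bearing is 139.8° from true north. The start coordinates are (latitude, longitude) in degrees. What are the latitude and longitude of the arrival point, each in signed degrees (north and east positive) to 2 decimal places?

-46.58°, -133.57°

Angular distance δ = d/R = 2131/1737.4 = 1.22655 rad; initial bearing θ = 2.4400 rad.
sin φ₂ = sin φ₁ cos δ + cos φ₁ sin δ cos θ = (-0.7548)(0.3375) + (0.6560)(0.9413)(-0.7638) = -0.7264, so φ₂ = -46.58°.
Δλ = atan2(sin θ sin δ cos φ₁, cos δ − sin φ₁ sin φ₂) = atan2(0.3986, -0.2107) = 117.867°.
λ₂ = 108.565° + 117.867° = 226.43° → -133.57° after wrapping to (−180°, 180°].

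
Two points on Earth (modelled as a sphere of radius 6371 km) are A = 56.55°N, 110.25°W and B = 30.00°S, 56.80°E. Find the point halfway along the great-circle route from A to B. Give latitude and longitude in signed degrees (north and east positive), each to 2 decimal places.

The central angle between A and B is δ = 2.6517 rad.
With f = 0.5, the slerp weights are sin((1−f)δ)/sin δ = 2.0620 and sin(fδ)/sin δ = 2.0620.
Weighted sum of the unit vectors: (2.0620)·(-0.1908,-0.5171,0.8344) + (2.0620)·(0.4742,0.7247,-0.5000) = (0.5844, 0.4279, 0.6895).
Converting back: φ = atan2(z, √(x²+y²)) = 43.59°, λ = atan2(y, x) = 36.21°.

43.59°, 36.21°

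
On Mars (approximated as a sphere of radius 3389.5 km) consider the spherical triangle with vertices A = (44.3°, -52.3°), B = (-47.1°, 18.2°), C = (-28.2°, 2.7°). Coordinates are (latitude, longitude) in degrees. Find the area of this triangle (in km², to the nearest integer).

707522 km²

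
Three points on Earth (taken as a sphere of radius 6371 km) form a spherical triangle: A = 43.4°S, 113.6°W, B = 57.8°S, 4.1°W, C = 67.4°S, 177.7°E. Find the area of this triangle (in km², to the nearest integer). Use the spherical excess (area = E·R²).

Side lengths (central angles): a = 0.9563, b = 0.7440, c = 1.1016 rad; semiperimeter s = 1.4010.
By l'Huilier's theorem, tan(E/4) = √[tan(s/2) tan((s−a)/2) tan((s−b)/2) tan((s−c)/2)], giving spherical excess E = 0.3946 rad.
Area = E·R² = 0.3946 × (6371)² ≈ 16017780 km².

16017780 km²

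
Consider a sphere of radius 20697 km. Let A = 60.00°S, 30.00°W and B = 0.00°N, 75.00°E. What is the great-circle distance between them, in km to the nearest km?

35197 km

Let φ₁ = -1.0472 rad, φ₂ = 0.0000 rad, and Δλ = 1.8326 rad.
cos c = sin φ₁ sin φ₂ + cos φ₁ cos φ₂ cos Δλ = (-0.8660)(0.0000) + (0.5000)(1.0000)(-0.2588) = -0.12941,
so c = arccos(-0.12941) = 1.70057 rad.
Distance = R·c = 20697 × 1.7006 ≈ 35197 km.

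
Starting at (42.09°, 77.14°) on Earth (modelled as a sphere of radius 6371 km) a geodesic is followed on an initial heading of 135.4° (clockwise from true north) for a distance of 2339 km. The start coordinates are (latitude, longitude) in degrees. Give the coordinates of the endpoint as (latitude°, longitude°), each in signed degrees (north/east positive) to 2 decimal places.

Angular distance δ = d/R = 2339/6371 = 0.36713 rad; initial bearing θ = 2.3632 rad.
sin φ₂ = sin φ₁ cos δ + cos φ₁ sin δ cos θ = (0.6703)(0.9334) + (0.7421)(0.3589)(-0.7120) = 0.4360, so φ₂ = 25.85°.
Δλ = atan2(sin θ sin δ cos φ₁, cos δ − sin φ₁ sin φ₂) = atan2(0.1870, 0.6411) = 16.263°.
λ₂ = 77.140° + 16.263° = 93.40°.

25.85°, 93.40°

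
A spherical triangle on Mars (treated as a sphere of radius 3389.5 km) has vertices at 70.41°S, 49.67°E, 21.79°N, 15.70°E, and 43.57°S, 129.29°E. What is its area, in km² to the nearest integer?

Side lengths (central angles): a = 2.1236, b = 0.8050, c = 1.6624 rad; semiperimeter s = 2.2955.
By l'Huilier's theorem, tan(E/4) = √[tan(s/2) tan((s−a)/2) tan((s−b)/2) tan((s−c)/2)], giving spherical excess E = 0.9442 rad.
Area = E·R² = 0.9442 × (3389.5)² ≈ 10847306 km².

10847306 km²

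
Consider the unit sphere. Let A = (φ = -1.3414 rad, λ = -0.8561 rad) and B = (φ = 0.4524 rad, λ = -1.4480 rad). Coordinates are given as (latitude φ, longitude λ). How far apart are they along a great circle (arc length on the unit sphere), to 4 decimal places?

Let φ₁ = -1.3414 rad, φ₂ = 0.4524 rad, and Δλ = -0.5919 rad.
cos c = sin φ₁ sin φ₂ + cos φ₁ cos φ₂ cos Δλ = (-0.9738)(0.4371) + (0.2274)(0.8994)(0.8299) = -0.25595,
so c = arccos(-0.25595) = 1.82963 rad.
On the unit sphere the arc length equals the central angle: 1.8296.

1.8296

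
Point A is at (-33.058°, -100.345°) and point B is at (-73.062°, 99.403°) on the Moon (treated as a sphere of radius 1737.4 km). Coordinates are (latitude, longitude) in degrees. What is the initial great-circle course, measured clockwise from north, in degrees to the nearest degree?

186°

Δλ = -160.252° = -2.7969 rad.
y = sin Δλ · cos φ₂ = (-0.3379)(0.2913) = -0.0984
x = cos φ₁ sin φ₂ − sin φ₁ cos φ₂ cos Δλ = (0.8381)(-0.9566) − (-0.5455)(0.2913)(-0.9412) = -0.9513
θ = atan2(y, x) = -174.09°; adding 360° gives 186°.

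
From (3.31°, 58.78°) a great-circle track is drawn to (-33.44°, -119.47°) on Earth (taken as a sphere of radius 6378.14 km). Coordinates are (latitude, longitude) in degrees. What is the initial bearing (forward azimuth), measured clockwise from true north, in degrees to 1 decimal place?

Δλ = -178.250° = -3.1110 rad.
y = sin Δλ · cos φ₂ = (-0.0305)(0.8345) = -0.0255
x = cos φ₁ sin φ₂ − sin φ₁ cos φ₂ cos Δλ = (0.9983)(-0.5511) − (0.0577)(0.8345)(-0.9995) = -0.5020
θ = atan2(y, x) = -177.09°; adding 360° gives 182.9°.

182.9°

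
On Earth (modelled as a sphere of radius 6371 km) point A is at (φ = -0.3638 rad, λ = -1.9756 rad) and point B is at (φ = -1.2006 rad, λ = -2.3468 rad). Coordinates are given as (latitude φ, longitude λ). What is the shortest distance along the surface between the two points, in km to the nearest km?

5526 km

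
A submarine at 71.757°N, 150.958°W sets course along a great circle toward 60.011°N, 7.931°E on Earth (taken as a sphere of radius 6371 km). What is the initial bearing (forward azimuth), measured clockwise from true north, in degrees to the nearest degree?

14°

Δλ = 158.889° = 2.7731 rad.
y = sin Δλ · cos φ₂ = (0.3602)(0.4998) = 0.1800
x = cos φ₁ sin φ₂ − sin φ₁ cos φ₂ cos Δλ = (0.3130)(0.8661) − (0.9497)(0.4998)(-0.9329) = 0.7140
θ = atan2(y, x) = 14.15°, so the bearing is 14°.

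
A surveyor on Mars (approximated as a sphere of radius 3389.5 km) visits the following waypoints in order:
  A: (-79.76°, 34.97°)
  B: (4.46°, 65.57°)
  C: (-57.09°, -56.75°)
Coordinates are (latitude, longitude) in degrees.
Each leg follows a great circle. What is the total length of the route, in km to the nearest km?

11620 km

Leg A→B: central angle 1.4947 rad, distance 5066.3 km.
Leg B→C: central angle 1.9336 rad, distance 6553.9 km.
Total: 5066.3 + 6553.9 ≈ 11620 km.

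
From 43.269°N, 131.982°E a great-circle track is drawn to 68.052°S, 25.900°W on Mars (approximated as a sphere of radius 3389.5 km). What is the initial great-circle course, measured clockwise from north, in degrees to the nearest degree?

198°

With φ₁ = 0.7552, φ₂ = -1.1877, Δλ = -2.7556 rad, the forward-azimuth formula gives
θ = atan2( sin Δλ cos φ₂ , cos φ₁ sin φ₂ − sin φ₁ cos φ₂ cos Δλ ) = atan2(-0.1407, -0.4380) = -162.19°.
Adding 360° brings this into [0°, 360°): 198°.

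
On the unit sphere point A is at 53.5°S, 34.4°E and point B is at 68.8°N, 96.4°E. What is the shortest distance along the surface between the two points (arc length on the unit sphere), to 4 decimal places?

In radians: φ₁ = -0.9338, φ₂ = 1.2008, Δλ = 62.000° = 1.0821 rad.
cos c = sin φ₁ sin φ₂ + cos φ₁ cos φ₂ cos Δλ = (-0.8039)(0.9323) + (0.5948)(0.3616)(0.4695) = -0.64847,
so c = arccos(-0.64847) = 2.27637 rad.
On the unit sphere the arc length equals the central angle: 2.2764.

2.2764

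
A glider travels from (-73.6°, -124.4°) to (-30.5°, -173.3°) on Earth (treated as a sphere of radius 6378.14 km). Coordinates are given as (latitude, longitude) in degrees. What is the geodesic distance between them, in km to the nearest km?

In radians: φ₁ = -1.2846, φ₂ = -0.5323, Δλ = -48.900° = -0.8535 rad.
cos c = sin φ₁ sin φ₂ + cos φ₁ cos φ₂ cos Δλ = (-0.9593)(-0.5075) + (0.2823)(0.8616)(0.6574) = 0.64681,
so c = arccos(0.64681) = 0.86740 rad.
Distance = R·c = 6378.14 × 0.8674 ≈ 5532 km.

5532 km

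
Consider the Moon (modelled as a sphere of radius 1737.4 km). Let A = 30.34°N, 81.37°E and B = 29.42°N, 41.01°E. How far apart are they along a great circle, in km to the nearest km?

With latitudes φ₁ = 30.340°, φ₂ = 29.420° and longitude difference Δλ = -40.360°:
cos c = sin φ₁ sin φ₂ + cos φ₁ cos φ₂ cos Δλ = (0.5051)(0.4912) + (0.8630)(0.8710)(0.7620) = 0.82095,
so c = arccos(0.82095) = 0.60773 rad.
Distance = R·c = 1737.4 × 0.6077 ≈ 1056 km.

1056 km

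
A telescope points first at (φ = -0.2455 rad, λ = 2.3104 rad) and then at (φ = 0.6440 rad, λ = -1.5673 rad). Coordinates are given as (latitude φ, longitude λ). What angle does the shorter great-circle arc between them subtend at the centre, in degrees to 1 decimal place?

136.1°

With latitudes φ₁ = -14.066°, φ₂ = 36.898° and longitude difference Δλ = 137.824°:
Haversine: a = sin²(Δφ/2) + cos φ₁ cos φ₂ sin²(Δλ/2) = 0.1851 + (0.9700)(0.7997)(0.8705) = 0.86040.
Central angle c = 2·arcsin(√a) = 2.37575 rad.
So the angular separation is 136.1°.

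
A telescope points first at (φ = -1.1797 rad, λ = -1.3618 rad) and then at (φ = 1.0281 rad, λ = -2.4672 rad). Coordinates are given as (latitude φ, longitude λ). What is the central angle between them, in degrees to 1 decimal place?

134.7°

With latitudes φ₁ = -67.592°, φ₂ = 58.906° and longitude difference Δλ = -63.335°:
cos c = sin φ₁ sin φ₂ + cos φ₁ cos φ₂ cos Δλ = (-0.9245)(0.8563) + (0.3812)(0.5164)(0.4488) = -0.70331,
so c = arccos(-0.70331) = 2.35084 rad.
So the angular separation is 134.7°.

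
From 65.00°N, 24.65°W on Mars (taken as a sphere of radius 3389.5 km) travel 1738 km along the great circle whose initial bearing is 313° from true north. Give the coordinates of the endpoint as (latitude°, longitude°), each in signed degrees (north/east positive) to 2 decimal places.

Angular distance δ = d/R = 1738/3389.5 = 0.51276 rad; initial bearing θ = 5.4629 rad.
sin φ₂ = sin φ₁ cos δ + cos φ₁ sin δ cos θ = (0.9063)(0.8714) + (0.4226)(0.4906)(0.6820) = 0.9311, so φ₂ = 68.61°.
Δλ = atan2(sin θ sin δ cos φ₁, cos δ − sin φ₁ sin φ₂) = atan2(-0.1516, 0.0275) = -79.726°.
λ₂ = -24.650° − 79.726° = -104.38°.

68.61°, -104.38°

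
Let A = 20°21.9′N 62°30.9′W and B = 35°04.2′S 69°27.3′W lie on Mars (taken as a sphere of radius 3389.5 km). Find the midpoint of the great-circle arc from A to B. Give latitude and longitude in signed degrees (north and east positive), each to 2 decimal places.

-7.37°, -65.75°

Central angle δ = 0.9743 rad. Interpolating on the sphere with fraction f = 0.5:
P = [sin((1−f)δ)·A + sin(fδ)·B] / sin δ = 0.5658·A + 0.5658·B in Cartesian coordinates,
giving P = (0.4073, -0.9042, -0.1282), i.e. latitude -7.37°, longitude -65.75°.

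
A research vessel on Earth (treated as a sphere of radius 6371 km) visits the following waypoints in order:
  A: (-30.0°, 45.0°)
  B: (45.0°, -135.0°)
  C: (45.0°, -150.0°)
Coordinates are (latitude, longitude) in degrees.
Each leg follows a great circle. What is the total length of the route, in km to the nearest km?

19525 km

Leg A→B: central angle 2.8798 rad, distance 18347.2 km.
Leg B→C: central angle 0.1849 rad, distance 1177.7 km.
Total: 18347.2 + 1177.7 ≈ 19525 km.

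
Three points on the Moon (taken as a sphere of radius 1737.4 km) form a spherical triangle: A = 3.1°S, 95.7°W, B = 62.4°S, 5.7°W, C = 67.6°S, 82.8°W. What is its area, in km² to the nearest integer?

Side lengths (central angles): a = 0.5380, b = 1.1364, c = 1.5229 rad; semiperimeter s = 1.5986.
By l'Huilier's theorem, tan(E/4) = √[tan(s/2) tan((s−a)/2) tan((s−b)/2) tan((s−c)/2)], giving spherical excess E = 0.2927 rad.
Area = E·R² = 0.2927 × (1737.4)² ≈ 883603 km².

883603 km²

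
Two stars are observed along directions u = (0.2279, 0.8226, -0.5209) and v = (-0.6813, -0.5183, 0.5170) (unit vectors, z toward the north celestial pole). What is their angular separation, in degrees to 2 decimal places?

u·v = -0.8509; |u| = 1.0000, |v| = 1.0000.
cos θ = (u·v)/(|u||v|) = -0.8509, so θ = 148.31°.

148.31°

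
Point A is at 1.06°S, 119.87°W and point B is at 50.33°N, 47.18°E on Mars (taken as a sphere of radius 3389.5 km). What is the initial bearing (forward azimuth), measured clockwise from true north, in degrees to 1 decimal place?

Δλ = 167.050° = 2.9156 rad.
y = sin Δλ · cos φ₂ = (0.2241)(0.6384) = 0.1431
x = cos φ₁ sin φ₂ − sin φ₁ cos φ₂ cos Δλ = (0.9998)(0.7697) − (-0.0185)(0.6384)(-0.9746) = 0.7581
θ = atan2(y, x) = 10.69°, so the bearing is 10.7°.

10.7°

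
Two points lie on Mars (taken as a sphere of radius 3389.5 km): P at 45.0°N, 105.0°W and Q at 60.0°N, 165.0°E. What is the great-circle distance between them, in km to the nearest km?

3090 km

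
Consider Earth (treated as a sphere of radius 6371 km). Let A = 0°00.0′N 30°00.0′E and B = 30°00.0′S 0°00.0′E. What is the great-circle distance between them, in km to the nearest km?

4605 km

Let φ₁ = 0.0000 rad, φ₂ = -0.5236 rad, and Δλ = -0.5236 rad.
Haversine: a = sin²(Δφ/2) + cos φ₁ cos φ₂ sin²(Δλ/2) = 0.0670 + (1.0000)(0.8660)(0.0670) = 0.12500.
Central angle c = 2·arcsin(√a) = 0.72273 rad.
Distance = R·c = 6371 × 0.7227 ≈ 4605 km.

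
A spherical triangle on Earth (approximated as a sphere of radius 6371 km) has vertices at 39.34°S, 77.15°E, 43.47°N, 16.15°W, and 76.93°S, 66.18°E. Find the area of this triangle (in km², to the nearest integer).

Side lengths (central angles): a = 2.2761, b = 0.6613, c = 2.0583 rad; semiperimeter s = 2.4978.
By l'Huilier's theorem, tan(E/4) = √[tan(s/2) tan((s−a)/2) tan((s−b)/2) tan((s−c)/2)], giving spherical excess E = 1.2112 rad.
Area = E·R² = 1.2112 × (6371)² ≈ 49160376 km².

49160376 km²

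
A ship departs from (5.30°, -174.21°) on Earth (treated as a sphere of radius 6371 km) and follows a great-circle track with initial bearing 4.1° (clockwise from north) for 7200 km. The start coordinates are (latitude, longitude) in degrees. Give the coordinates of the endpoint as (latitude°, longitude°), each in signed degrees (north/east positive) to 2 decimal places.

Angular distance δ = d/R = 7200/6371 = 1.13012 rad; initial bearing θ = 0.0716 rad.
sin φ₂ = sin φ₁ cos δ + cos φ₁ sin δ cos θ = (0.0924)(0.4266) + (0.9957)(0.9045)(0.9974) = 0.9377, so φ₂ = 69.67°.
Δλ = atan2(sin θ sin δ cos φ₁, cos δ − sin φ₁ sin φ₂) = atan2(0.0644, 0.3399) = 10.726°.
λ₂ = -174.210° + 10.726° = -163.48°.

69.67°, -163.48°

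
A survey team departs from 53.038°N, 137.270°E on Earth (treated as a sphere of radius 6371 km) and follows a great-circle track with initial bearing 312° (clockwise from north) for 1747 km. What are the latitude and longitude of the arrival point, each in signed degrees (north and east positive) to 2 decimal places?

61.42°, 112.40°

Angular distance δ = d/R = 1747/6371 = 0.27421 rad; initial bearing θ = 5.4454 rad.
sin φ₂ = sin φ₁ cos δ + cos φ₁ sin δ cos θ = (0.7990)(0.9626) + (0.6013)(0.2708)(0.6691) = 0.8781, so φ₂ = 61.42°.
Δλ = atan2(sin θ sin δ cos φ₁, cos δ − sin φ₁ sin φ₂) = atan2(-0.1210, 0.2610) = -24.874°.
λ₂ = 137.270° − 24.874° = 112.40°.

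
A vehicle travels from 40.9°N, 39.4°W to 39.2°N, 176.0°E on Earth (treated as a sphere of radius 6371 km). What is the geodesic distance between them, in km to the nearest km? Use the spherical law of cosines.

10413 km

In radians: φ₁ = 0.7138, φ₂ = 0.6842, Δλ = -144.600° = -2.5237 rad.
cos c = sin φ₁ sin φ₂ + cos φ₁ cos φ₂ cos Δλ = (0.6547)(0.6320) + (0.7559)(0.7749)(-0.8151) = -0.06364,
so c = arccos(-0.06364) = 1.63448 rad.
Distance = R·c = 6371 × 1.6345 ≈ 10413 km.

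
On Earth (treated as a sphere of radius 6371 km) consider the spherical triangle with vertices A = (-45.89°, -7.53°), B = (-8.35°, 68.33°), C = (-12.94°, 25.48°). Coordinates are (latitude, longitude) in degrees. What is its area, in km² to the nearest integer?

Side lengths (central angles): a = 0.7385, b = 0.7530, c = 1.2948 rad; semiperimeter s = 1.3932.
By l'Huilier's theorem, tan(E/4) = √[tan(s/2) tan((s−a)/2) tan((s−b)/2) tan((s−c)/2)], giving spherical excess E = 0.2719 rad.
Area = E·R² = 0.2719 × (6371)² ≈ 11034860 km².

11034860 km²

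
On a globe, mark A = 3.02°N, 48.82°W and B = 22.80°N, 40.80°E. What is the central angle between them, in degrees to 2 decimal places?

Let φ₁ = 0.0527 rad, φ₂ = 0.3979 rad, and Δλ = 1.5642 rad.
cos c = sin φ₁ sin φ₂ + cos φ₁ cos φ₂ cos Δλ = (0.0527)(0.3875) + (0.9986)(0.9219)(0.0066) = 0.02652,
so c = arccos(0.02652) = 1.54427 rad.
So the angular separation is 88.48°.

88.48°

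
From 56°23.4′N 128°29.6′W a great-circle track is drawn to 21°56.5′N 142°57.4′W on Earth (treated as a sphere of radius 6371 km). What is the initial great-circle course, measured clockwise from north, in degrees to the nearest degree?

203°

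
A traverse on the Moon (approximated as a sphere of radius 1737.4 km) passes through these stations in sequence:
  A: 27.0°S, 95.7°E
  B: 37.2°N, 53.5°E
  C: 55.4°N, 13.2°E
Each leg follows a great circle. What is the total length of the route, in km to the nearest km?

3276 km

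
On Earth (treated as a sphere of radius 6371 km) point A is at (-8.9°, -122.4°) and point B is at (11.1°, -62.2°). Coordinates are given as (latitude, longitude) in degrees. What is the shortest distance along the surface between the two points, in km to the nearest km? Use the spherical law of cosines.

In radians: φ₁ = -0.1553, φ₂ = 0.1937, Δλ = 60.200° = 1.0507 rad.
cos c = sin φ₁ sin φ₂ + cos φ₁ cos φ₂ cos Δλ = (-0.1547)(0.1925) + (0.9880)(0.9813)(0.4970) = 0.45202,
so c = arccos(0.45202) = 1.10177 rad.
Distance = R·c = 6371 × 1.1018 ≈ 7019 km.

7019 km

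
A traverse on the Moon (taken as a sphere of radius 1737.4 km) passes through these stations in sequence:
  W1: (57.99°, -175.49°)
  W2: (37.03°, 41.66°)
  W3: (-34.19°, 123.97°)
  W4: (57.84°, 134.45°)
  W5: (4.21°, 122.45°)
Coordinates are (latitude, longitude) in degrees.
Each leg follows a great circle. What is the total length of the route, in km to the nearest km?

10049 km

Leg W1→W2: central angle 1.3965 rad, distance 2426.3 km.
Leg W2→W3: central angle 1.8235 rad, distance 3168.2 km.
Leg W3→W4: central angle 1.6136 rad, distance 2803.4 km.
Leg W4→W5: central angle 0.9504 rad, distance 1651.1 km.
Total: 2426.3 + 3168.2 + 2803.4 + 1651.1 ≈ 10049 km.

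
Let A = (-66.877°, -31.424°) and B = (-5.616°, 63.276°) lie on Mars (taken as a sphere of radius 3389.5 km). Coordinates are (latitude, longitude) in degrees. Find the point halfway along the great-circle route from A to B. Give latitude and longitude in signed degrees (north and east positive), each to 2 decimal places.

Central angle δ = 1.5128 rad. Interpolating on the sphere with fraction f = 0.5:
P = [sin((1−f)δ)·A + sin(fδ)·B] / sin δ = 0.6875·A + 0.6875·B in Cartesian coordinates,
giving P = (0.5380, 0.4703, -0.6995), i.e. latitude -44.39°, longitude 41.16°.

-44.39°, 41.16°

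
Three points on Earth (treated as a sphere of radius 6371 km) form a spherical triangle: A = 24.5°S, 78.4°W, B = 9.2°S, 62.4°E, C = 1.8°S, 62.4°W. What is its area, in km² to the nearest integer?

Side lengths (central angles): a = 2.1629, b = 0.4793, c = 2.2521 rad; semiperimeter s = 2.4471.
By l'Huilier's theorem, tan(E/4) = √[tan(s/2) tan((s−a)/2) tan((s−b)/2) tan((s−c)/2)], giving spherical excess E = 0.9467 rad.
Area = E·R² = 0.9467 × (6371)² ≈ 38424839 km².

38424839 km²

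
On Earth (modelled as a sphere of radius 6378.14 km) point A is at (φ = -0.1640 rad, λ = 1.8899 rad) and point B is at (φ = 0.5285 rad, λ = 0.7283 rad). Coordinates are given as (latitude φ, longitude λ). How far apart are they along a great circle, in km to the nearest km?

With latitudes φ₁ = -9.397°, φ₂ = 30.281° and longitude difference Δλ = -66.555°:
cos c = sin φ₁ sin φ₂ + cos φ₁ cos φ₂ cos Δλ = (-0.1633)(0.5042) + (0.9866)(0.8636)(0.3979) = 0.25665,
so c = arccos(0.25665) = 1.31124 rad.
Distance = R·c = 6378.14 × 1.3112 ≈ 8363 km.

8363 km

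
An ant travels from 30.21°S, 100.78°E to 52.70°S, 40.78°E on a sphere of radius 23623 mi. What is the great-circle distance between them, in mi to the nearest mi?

20013 mi

In radians: φ₁ = -0.5273, φ₂ = -0.9198, Δλ = -60.000° = -1.0472 rad.
cos c = sin φ₁ sin φ₂ + cos φ₁ cos φ₂ cos Δλ = (-0.5032)(-0.7955) + (0.8642)(0.6060)(0.5000) = 0.66210,
so c = arccos(0.66210) = 0.84718 rad.
Distance = R·c = 23623 × 0.8472 ≈ 20013 mi.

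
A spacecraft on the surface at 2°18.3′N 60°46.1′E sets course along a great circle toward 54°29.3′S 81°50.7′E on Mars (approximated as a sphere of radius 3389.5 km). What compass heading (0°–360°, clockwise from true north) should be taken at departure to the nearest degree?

166°

Δλ = 21.077° = 0.3679 rad.
y = sin Δλ · cos φ₂ = (0.3596)(0.5809) = 0.2089
x = cos φ₁ sin φ₂ − sin φ₁ cos φ₂ cos Δλ = (0.9992)(-0.8140) − (0.0402)(0.5809)(0.9331) = -0.8351
θ = atan2(y, x) = 165.96°, so the bearing is 166°.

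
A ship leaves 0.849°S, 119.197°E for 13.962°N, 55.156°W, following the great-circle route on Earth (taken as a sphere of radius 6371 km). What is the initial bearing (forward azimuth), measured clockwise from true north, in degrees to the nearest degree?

337°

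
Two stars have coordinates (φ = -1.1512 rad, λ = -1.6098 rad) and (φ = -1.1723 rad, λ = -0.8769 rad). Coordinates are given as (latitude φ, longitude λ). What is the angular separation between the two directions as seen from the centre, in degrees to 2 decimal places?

Let φ₁ = -1.1512 rad, φ₂ = -1.1723 rad, and Δλ = 0.7329 rad.
cos c = sin φ₁ sin φ₂ + cos φ₁ cos φ₂ cos Δλ = (-0.9133)(-0.9216) + (0.4074)(0.3880)(0.7432) = 0.95919,
so c = arccos(0.95919) = 0.28668 rad.
So the angular separation is 16.43°.

16.43°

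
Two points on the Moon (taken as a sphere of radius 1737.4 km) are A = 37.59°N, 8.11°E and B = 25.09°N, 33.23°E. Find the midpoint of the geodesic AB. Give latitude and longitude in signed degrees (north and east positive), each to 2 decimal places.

31.96°, 21.52°

The central angle between A and B is δ = 0.4313 rad.
With f = 0.5, the slerp weights are sin((1−f)δ)/sin δ = 0.5119 and sin(fδ)/sin δ = 0.5119.
Weighted sum of the unit vectors: (0.5119)·(0.7845,0.1118,0.6100) + (0.5119)·(0.7575,0.4963,0.4240) = (0.7893, 0.3112, 0.5293).
Converting back: φ = atan2(z, √(x²+y²)) = 31.96°, λ = atan2(y, x) = 21.52°.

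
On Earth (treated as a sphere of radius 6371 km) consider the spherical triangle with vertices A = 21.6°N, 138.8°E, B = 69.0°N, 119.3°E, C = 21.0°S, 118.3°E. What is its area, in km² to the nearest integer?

Side lengths (central angles): a = 1.5708, b = 0.8215, c = 0.8530 rad; semiperimeter s = 1.6226.
By l'Huilier's theorem, tan(E/4) = √[tan(s/2) tan((s−a)/2) tan((s−b)/2) tan((s−c)/2)], giving spherical excess E = 0.2732 rad.
Area = E·R² = 0.2732 × (6371)² ≈ 11089740 km².

11089740 km²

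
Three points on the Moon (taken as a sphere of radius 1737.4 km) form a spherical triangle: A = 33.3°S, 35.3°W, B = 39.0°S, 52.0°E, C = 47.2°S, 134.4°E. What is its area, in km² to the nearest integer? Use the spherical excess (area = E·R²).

2293573 km²

Side lengths (central angles): a = 1.0103, b = 1.7273, c = 1.1852 rad; semiperimeter s = 1.9614.
By l'Huilier's theorem, tan(E/4) = √[tan(s/2) tan((s−a)/2) tan((s−b)/2) tan((s−c)/2)], giving spherical excess E = 0.7598 rad.
Area = E·R² = 0.7598 × (1737.4)² ≈ 2293573 km².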